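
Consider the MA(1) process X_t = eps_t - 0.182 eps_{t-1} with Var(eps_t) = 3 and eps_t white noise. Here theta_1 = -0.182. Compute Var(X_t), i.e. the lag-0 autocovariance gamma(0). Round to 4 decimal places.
\gamma(0) = 3.0994

For an MA(q) process X_t = eps_t + sum_i theta_i eps_{t-i} with
Var(eps_t) = sigma^2, the variance is
  gamma(0) = sigma^2 * (1 + sum_i theta_i^2).
  sum_i theta_i^2 = (-0.182)^2 = 0.033124.
  gamma(0) = 3 * (1 + 0.033124) = 3 * 1.033124 = 3.099372, which rounds to 3.0994.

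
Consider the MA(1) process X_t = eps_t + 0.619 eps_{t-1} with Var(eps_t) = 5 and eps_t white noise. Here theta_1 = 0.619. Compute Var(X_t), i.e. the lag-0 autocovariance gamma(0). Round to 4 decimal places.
\gamma(0) = 6.9158

For an MA(q) process X_t = eps_t + sum_i theta_i eps_{t-i} with
Var(eps_t) = sigma^2, the variance is
  gamma(0) = sigma^2 * (1 + sum_i theta_i^2).
  sum_i theta_i^2 = (0.619)^2 = 0.383161.
  gamma(0) = 5 * (1 + 0.383161) = 5 * 1.383161 = 6.915805, which rounds to 6.9158.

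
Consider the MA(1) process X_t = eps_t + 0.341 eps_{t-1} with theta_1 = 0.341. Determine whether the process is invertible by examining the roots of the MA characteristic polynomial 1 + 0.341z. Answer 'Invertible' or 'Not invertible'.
\text{Invertible}

The MA(q) characteristic polynomial is P(z) = 1 + 0.341z.
Invertibility requires all roots to lie outside the unit circle, i.e. |z| > 1 for every root.
This is linear in z: 1 + (0.341) z = 0  =>  z = -1/(0.341) = -2.932551,  |z| = 2.932551.
Moduli of all roots: 2.9326.
All moduli strictly greater than 1? Yes.
Verdict: Invertible.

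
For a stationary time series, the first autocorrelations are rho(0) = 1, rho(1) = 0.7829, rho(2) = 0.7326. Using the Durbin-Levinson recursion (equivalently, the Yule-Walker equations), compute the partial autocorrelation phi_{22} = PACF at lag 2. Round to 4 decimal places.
\phi_{22} = 0.3092

The PACF at lag k is phi_{kk}, the last component of the solution
to the Yule-Walker system G_k phi = r_k where
  (G_k)_{ij} = rho(|i - j|), (r_k)_i = rho(i), i,j = 1..k.
Equivalently, Durbin-Levinson gives phi_{kk} iteratively:
  phi_{11} = rho(1)
  phi_{kk} = [rho(k) - sum_{j=1..k-1} phi_{k-1,j} rho(k-j)]
            / [1 - sum_{j=1..k-1} phi_{k-1,j} rho(j)],
  phi_{k,j} = phi_{k-1,j} - phi_{kk} phi_{k-1,k-j},  j = 1..k-1.
Step k = 1:
  phi_11 = rho(1) = 0.7829.
Step k = 2:
  phi_22 = [rho(2) - phi_11 rho(1)] / [1 - phi_11 rho(1)] = [0.7326 - (0.7829)(0.7829)] / [1 - (0.7829)(0.7829)]
         = 0.11966759 / 0.38706759 = 0.3092.
Therefore phi_{22} = 0.3092.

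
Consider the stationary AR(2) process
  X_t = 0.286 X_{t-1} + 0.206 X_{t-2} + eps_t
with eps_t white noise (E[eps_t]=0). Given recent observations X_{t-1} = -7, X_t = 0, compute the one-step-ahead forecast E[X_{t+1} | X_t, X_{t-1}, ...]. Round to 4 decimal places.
E[X_{t+1} \mid \mathcal F_t] = -1.4420

For an AR(p) model X_t = c + sum_i phi_i X_{t-i} + eps_t, the
one-step-ahead conditional mean is
  E[X_{t+1} | X_t, ...] = c + sum_i phi_i X_{t+1-i}.
Substitute known values:
  E[X_{t+1} | ...] = (0.286) * (0) + (0.206) * (-7)
                   = -1.4420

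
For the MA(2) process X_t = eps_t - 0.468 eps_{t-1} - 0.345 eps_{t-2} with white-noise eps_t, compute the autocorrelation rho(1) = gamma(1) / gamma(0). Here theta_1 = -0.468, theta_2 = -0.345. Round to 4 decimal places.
\rho(1) = -0.2291

For an MA(q) process with theta_0 = 1, the autocovariance is
  gamma(k) = sigma^2 * sum_{i=0..q-k} theta_i * theta_{i+k},
and rho(k) = gamma(k) / gamma(0). Sigma^2 cancels.
  numerator   = (1)*(-0.468) + (-0.468)*(-0.345) = -0.30654.
  denominator = (1)^2 + (-0.468)^2 + (-0.345)^2 = 1.338049.
  rho(1) = -0.30654 / 1.338049 = -0.2291.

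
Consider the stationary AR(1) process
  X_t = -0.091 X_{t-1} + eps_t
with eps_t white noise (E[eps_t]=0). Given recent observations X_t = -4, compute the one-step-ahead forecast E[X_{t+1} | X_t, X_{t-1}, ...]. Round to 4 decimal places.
E[X_{t+1} \mid \mathcal F_t] = 0.3640

For an AR(p) model X_t = c + sum_i phi_i X_{t-i} + eps_t, the
one-step-ahead conditional mean is
  E[X_{t+1} | X_t, ...] = c + sum_i phi_i X_{t+1-i}.
Substitute known values:
  E[X_{t+1} | ...] = (-0.091) * (-4)
                   = 0.3640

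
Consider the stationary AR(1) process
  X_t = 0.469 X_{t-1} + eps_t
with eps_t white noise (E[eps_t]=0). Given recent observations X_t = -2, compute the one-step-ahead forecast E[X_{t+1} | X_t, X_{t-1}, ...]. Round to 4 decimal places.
E[X_{t+1} \mid \mathcal F_t] = -0.9380

For an AR(p) model X_t = c + sum_i phi_i X_{t-i} + eps_t, the
one-step-ahead conditional mean is
  E[X_{t+1} | X_t, ...] = c + sum_i phi_i X_{t+1-i}.
Substitute known values:
  E[X_{t+1} | ...] = (0.469) * (-2)
                   = -0.9380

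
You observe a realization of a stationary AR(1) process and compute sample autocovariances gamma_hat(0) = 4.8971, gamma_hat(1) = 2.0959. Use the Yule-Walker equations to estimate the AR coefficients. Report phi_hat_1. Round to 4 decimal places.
\hat\phi_{1} = 0.4280

The Yule-Walker equations for an AR(p) process read, in matrix form,
  Gamma_p phi = r_p,   with   (Gamma_p)_{ij} = gamma(|i - j|),
                       (r_p)_i = gamma(i),   i,j = 1..p.
Substitute the sample gammas (Toeplitz matrix and right-hand side of size 1):
  Gamma_p = [[4.8971]]
  r_p     = [2.0959]
With p = 1 this is the single equation gamma(0) phi_1 = gamma(1):
  phi_hat_1 = gamma(1) / gamma(0) = 2.0959 / 4.8971 = 0.4280.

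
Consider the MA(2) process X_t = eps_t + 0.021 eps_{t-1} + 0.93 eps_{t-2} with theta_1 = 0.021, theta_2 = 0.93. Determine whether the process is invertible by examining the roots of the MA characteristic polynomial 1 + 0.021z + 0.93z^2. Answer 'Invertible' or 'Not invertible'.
\text{Invertible}

The MA(q) characteristic polynomial is P(z) = 1 + 0.021z + 0.93z^2.
Invertibility requires all roots to lie outside the unit circle, i.e. |z| > 1 for every root.
Set 1 + (0.021) z + (0.93) z^2 = 0, i.e. a z^2 + b z + c = 0 with a = 0.93, b = 0.021, c = 1.
Discriminant D = b^2 - 4ac = (0.021)^2 - 4*(0.93)*1 = 0.000441 - (3.72) = -3.719559.
D < 0, so the roots are the complex-conjugate pair z = (-b +/- i sqrt(-D)) / (2a) = -0.0113 +/- 1.0369i.
For a conjugate pair |z|^2 = z * conj(z) = (product of roots) = c/a = 1/(0.93) = 1.075269, so |z| = sqrt(1.075269) = 1.037 for both roots.
Moduli of all roots: 1.0370, 1.0370.
All moduli strictly greater than 1? Yes.
Verdict: Invertible.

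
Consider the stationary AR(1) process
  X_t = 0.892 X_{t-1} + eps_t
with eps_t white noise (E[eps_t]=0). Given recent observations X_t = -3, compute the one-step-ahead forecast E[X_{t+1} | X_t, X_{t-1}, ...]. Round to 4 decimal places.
E[X_{t+1} \mid \mathcal F_t] = -2.6760

For an AR(p) model X_t = c + sum_i phi_i X_{t-i} + eps_t, the
one-step-ahead conditional mean is
  E[X_{t+1} | X_t, ...] = c + sum_i phi_i X_{t+1-i}.
Substitute known values:
  E[X_{t+1} | ...] = (0.892) * (-3)
                   = -2.6760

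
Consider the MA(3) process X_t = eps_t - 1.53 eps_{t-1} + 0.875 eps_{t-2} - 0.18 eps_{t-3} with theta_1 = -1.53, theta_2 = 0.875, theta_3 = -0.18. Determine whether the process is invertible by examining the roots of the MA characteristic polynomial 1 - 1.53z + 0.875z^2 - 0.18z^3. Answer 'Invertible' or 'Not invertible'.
\text{Invertible}

The MA(q) characteristic polynomial is P(z) = 1 - 1.53z + 0.875z^2 - 0.18z^3.
Invertibility requires all roots to lie outside the unit circle, i.e. |z| > 1 for every root.
Degree 3: look for a simple real root z0 first, then factor out (1 - z/z0) and solve the remaining quadratic.
Testing z0 = 2: P(2) = 1 + (-1.53)(2) + (0.875)(2)^2 + (-0.18)(2)^3
  = 1 + (-3.06) + (3.5) + (-1.44) = 0.  So z_0 = 2 is a root, |z_0| = 2.
Divide out the factor (1 - 0.5 z) = (1 - z/z0) (since 1/z0 = 0.5):
  P(z) = (1 - 0.5 z)(1 + (-1.03) z + (0.36) z^2)
  [check: z-coef -1.03 - (0.5) = -1.53; z^2-coef 0.36 - (0.5)(-1.03) = 0.875; z^3-coef -(0.5)(0.36) = -0.18.]
Remaining roots from the quadratic factor 1 + (-1.03) z + (0.36) z^2:
  Set 1 + (-1.03) z + (0.36) z^2 = 0, i.e. a z^2 + b z + c = 0 with a = 0.36, b = -1.03, c = 1.
  Discriminant D = b^2 - 4ac = (-1.03)^2 - 4*(0.36)*1 = 1.0609 - (1.44) = -0.3791.
  D < 0, so the roots are the complex-conjugate pair z = (-b +/- i sqrt(-D)) / (2a) = 1.4306 +/- 0.8552i.
  For a conjugate pair |z|^2 = z * conj(z) = (product of roots) = c/a = 1/(0.36) = 2.777778, so |z| = sqrt(2.777778) = 1.6667 for both roots.
Moduli of all roots: 2.0000, 1.6667, 1.6667.
All moduli strictly greater than 1? Yes.
Verdict: Invertible.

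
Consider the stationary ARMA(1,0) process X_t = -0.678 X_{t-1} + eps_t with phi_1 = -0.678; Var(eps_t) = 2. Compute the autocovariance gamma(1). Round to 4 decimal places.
\gamma(1) = -2.5096

Multiply the model equation by X_{t-k} and take expectations. With theta_0 = psi_0 = 1 and psi_j the MA(infinity) weights, this gives
  gamma(k) - sum_i phi_i gamma(k-i) = c_k,
  c_k = sigma^2 * sum_{j=k..q} theta_j psi_{j-k}   (c_k = 0 for k > q),
using gamma(-m) = gamma(m).
Pure AR (q = 0): c_0 = sigma^2 = 2, c_k = 0 for k >= 1.
Equations for k = 0 and k = 1 (AR order 1):
  gamma(0) = phi_1 gamma(1) + c_0
  gamma(1) = phi_1 gamma(0) + c_1
Substituting the second into the first: gamma(0) (1 - phi_1^2) = c_0 + phi_1 c_1, so
  gamma(0) = c_0 / (1 - phi_1^2) = 2 / (1 - (-0.678)^2) = 2 / 0.540316 = 3.701538.
  gamma(1) = phi_1 gamma(0) = (-0.678)(3.701538) = -2.509643.
Therefore gamma(1) = -2.5096 (to 4 decimal places).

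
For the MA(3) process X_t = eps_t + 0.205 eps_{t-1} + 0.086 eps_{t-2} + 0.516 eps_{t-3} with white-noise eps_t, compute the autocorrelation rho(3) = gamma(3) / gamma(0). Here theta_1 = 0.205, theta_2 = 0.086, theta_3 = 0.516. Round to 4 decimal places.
\rho(3) = 0.3922

For an MA(q) process with theta_0 = 1, the autocovariance is
  gamma(k) = sigma^2 * sum_{i=0..q-k} theta_i * theta_{i+k},
and rho(k) = gamma(k) / gamma(0). Sigma^2 cancels.
  numerator   = (1)*(0.516) = 0.516.
  denominator = (1)^2 + (0.205)^2 + (0.086)^2 + (0.516)^2 = 1.315677.
  rho(3) = 0.516 / 1.315677 = 0.3922.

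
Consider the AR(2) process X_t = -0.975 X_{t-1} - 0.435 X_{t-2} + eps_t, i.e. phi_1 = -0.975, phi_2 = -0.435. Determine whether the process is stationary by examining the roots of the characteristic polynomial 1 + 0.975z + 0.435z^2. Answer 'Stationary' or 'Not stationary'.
\text{Stationary}

The AR(p) characteristic polynomial is P(z) = 1 + 0.975z + 0.435z^2.
Stationarity requires all roots to lie outside the unit circle, i.e. |z| > 1 for every root.
Set 1 + (0.975) z + (0.435) z^2 = 0, i.e. a z^2 + b z + c = 0 with a = 0.435, b = 0.975, c = 1.
Discriminant D = b^2 - 4ac = (0.975)^2 - 4*(0.435)*1 = 0.950625 - (1.74) = -0.789375.
D < 0, so the roots are the complex-conjugate pair z = (-b +/- i sqrt(-D)) / (2a) = -1.1207 +/- 1.0212i.
For a conjugate pair |z|^2 = z * conj(z) = (product of roots) = c/a = 1/(0.435) = 2.298851, so |z| = sqrt(2.298851) = 1.5162 for both roots.
Moduli of all roots: 1.5162, 1.5162.
All moduli strictly greater than 1? Yes.
Verdict: Stationary.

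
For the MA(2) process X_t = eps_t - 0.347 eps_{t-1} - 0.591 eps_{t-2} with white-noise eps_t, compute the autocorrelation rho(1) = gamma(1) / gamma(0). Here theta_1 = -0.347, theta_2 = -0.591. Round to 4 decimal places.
\rho(1) = -0.0966

For an MA(q) process with theta_0 = 1, the autocovariance is
  gamma(k) = sigma^2 * sum_{i=0..q-k} theta_i * theta_{i+k},
and rho(k) = gamma(k) / gamma(0). Sigma^2 cancels.
  numerator   = (1)*(-0.347) + (-0.347)*(-0.591) = -0.141923.
  denominator = (1)^2 + (-0.347)^2 + (-0.591)^2 = 1.46969.
  rho(1) = -0.141923 / 1.46969 = -0.0966.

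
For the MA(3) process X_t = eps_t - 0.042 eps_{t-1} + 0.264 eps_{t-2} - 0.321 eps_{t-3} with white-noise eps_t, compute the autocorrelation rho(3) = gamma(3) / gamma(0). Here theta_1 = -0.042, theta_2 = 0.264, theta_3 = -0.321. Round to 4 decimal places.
\rho(3) = -0.2733

For an MA(q) process with theta_0 = 1, the autocovariance is
  gamma(k) = sigma^2 * sum_{i=0..q-k} theta_i * theta_{i+k},
and rho(k) = gamma(k) / gamma(0). Sigma^2 cancels.
  numerator   = (1)*(-0.321) = -0.321.
  denominator = (1)^2 + (-0.042)^2 + (0.264)^2 + (-0.321)^2 = 1.174501.
  rho(3) = -0.321 / 1.174501 = -0.2733.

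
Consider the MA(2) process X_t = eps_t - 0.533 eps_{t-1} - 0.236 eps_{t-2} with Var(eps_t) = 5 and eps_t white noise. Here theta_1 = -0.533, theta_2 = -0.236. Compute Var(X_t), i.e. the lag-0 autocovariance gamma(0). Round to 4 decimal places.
\gamma(0) = 6.6989

For an MA(q) process X_t = eps_t + sum_i theta_i eps_{t-i} with
Var(eps_t) = sigma^2, the variance is
  gamma(0) = sigma^2 * (1 + sum_i theta_i^2).
  sum_i theta_i^2 = (-0.533)^2 + (-0.236)^2 = 0.284089 + 0.055696 = 0.339785.
  gamma(0) = 5 * (1 + 0.339785) = 5 * 1.339785 = 6.698925, which rounds to 6.6989.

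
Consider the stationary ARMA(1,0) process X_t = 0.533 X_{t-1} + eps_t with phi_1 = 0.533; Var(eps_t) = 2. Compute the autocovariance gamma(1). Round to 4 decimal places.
\gamma(1) = 1.4890

Multiply the model equation by X_{t-k} and take expectations. With theta_0 = psi_0 = 1 and psi_j the MA(infinity) weights, this gives
  gamma(k) - sum_i phi_i gamma(k-i) = c_k,
  c_k = sigma^2 * sum_{j=k..q} theta_j psi_{j-k}   (c_k = 0 for k > q),
using gamma(-m) = gamma(m).
Pure AR (q = 0): c_0 = sigma^2 = 2, c_k = 0 for k >= 1.
Equations for k = 0 and k = 1 (AR order 1):
  gamma(0) = phi_1 gamma(1) + c_0
  gamma(1) = phi_1 gamma(0) + c_1
Substituting the second into the first: gamma(0) (1 - phi_1^2) = c_0 + phi_1 c_1, so
  gamma(0) = c_0 / (1 - phi_1^2) = 2 / (1 - (0.533)^2) = 2 / 0.715911 = 2.793643.
  gamma(1) = phi_1 gamma(0) = (0.533)(2.793643) = 1.489012.
Therefore gamma(1) = 1.4890 (to 4 decimal places).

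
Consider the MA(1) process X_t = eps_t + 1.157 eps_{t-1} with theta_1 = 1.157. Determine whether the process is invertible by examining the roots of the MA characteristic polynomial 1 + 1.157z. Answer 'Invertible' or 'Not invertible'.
\text{Not invertible}

The MA(q) characteristic polynomial is P(z) = 1 + 1.157z.
Invertibility requires all roots to lie outside the unit circle, i.e. |z| > 1 for every root.
This is linear in z: 1 + (1.157) z = 0  =>  z = -1/(1.157) = -0.864304,  |z| = 0.864304.
Moduli of all roots: 0.8643.
All moduli strictly greater than 1? No.
Verdict: Not invertible.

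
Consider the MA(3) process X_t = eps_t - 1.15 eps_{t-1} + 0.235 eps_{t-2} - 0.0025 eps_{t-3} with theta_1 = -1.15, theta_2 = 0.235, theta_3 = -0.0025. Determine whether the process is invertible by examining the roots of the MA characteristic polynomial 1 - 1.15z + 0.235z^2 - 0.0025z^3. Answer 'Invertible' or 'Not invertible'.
\text{Invertible}

The MA(q) characteristic polynomial is P(z) = 1 - 1.15z + 0.235z^2 - 0.0025z^3.
Invertibility requires all roots to lie outside the unit circle, i.e. |z| > 1 for every root.
Degree 3: look for a simple real root z0 first, then factor out (1 - z/z0) and solve the remaining quadratic.
Testing z0 = 4: P(4) = 1 + (-1.15)(4) + (0.235)(4)^2 + (-0.0025)(4)^3
  = 1 + (-4.6) + (3.76) + (-0.16) = 0.  So z_0 = 4 is a root, |z_0| = 4.
Divide out the factor (1 - 0.25 z) = (1 - z/z0) (since 1/z0 = 0.25):
  P(z) = (1 - 0.25 z)(1 + (-0.9) z + (0.01) z^2)
  [check: z-coef -0.9 - (0.25) = -1.15; z^2-coef 0.01 - (0.25)(-0.9) = 0.235; z^3-coef -(0.25)(0.01) = -0.0025.]
Remaining roots from the quadratic factor 1 + (-0.9) z + (0.01) z^2:
  Set 1 + (-0.9) z + (0.01) z^2 = 0, i.e. a z^2 + b z + c = 0 with a = 0.01, b = -0.9, c = 1.
  Discriminant D = b^2 - 4ac = (-0.9)^2 - 4*(0.01)*1 = 0.81 - (0.04) = 0.77.
  D >= 0, so the roots are real: z = (-b +/- sqrt(D)) / (2a) = (0.9 +/- 0.877496) / (0.02).
    z_1 = (0.9 + 0.877496) / (0.02) = 88.8748,   |z_1| = 88.8748.
    z_2 = (0.9 - 0.877496) / (0.02) = 1.1252,   |z_2| = 1.1252.
Moduli of all roots: 4.0000, 88.8748, 1.1252.
All moduli strictly greater than 1? Yes.
Verdict: Invertible.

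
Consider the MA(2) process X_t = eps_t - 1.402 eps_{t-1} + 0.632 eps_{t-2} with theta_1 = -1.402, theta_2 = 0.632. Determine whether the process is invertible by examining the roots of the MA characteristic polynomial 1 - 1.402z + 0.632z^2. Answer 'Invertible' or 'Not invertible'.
\text{Invertible}

The MA(q) characteristic polynomial is P(z) = 1 - 1.402z + 0.632z^2.
Invertibility requires all roots to lie outside the unit circle, i.e. |z| > 1 for every root.
Set 1 + (-1.402) z + (0.632) z^2 = 0, i.e. a z^2 + b z + c = 0 with a = 0.632, b = -1.402, c = 1.
Discriminant D = b^2 - 4ac = (-1.402)^2 - 4*(0.632)*1 = 1.965604 - (2.528) = -0.562396.
D < 0, so the roots are the complex-conjugate pair z = (-b +/- i sqrt(-D)) / (2a) = 1.1092 +/- 0.5933i.
For a conjugate pair |z|^2 = z * conj(z) = (product of roots) = c/a = 1/(0.632) = 1.582278, so |z| = sqrt(1.582278) = 1.2579 for both roots.
Moduli of all roots: 1.2579, 1.2579.
All moduli strictly greater than 1? Yes.
Verdict: Invertible.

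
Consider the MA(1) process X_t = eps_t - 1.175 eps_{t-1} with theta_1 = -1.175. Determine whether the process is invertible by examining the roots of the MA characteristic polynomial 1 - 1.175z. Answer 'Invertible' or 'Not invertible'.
\text{Not invertible}

The MA(q) characteristic polynomial is P(z) = 1 - 1.175z.
Invertibility requires all roots to lie outside the unit circle, i.e. |z| > 1 for every root.
This is linear in z: 1 + (-1.175) z = 0  =>  z = -1/(-1.175) = 0.851064,  |z| = 0.851064.
Moduli of all roots: 0.8511.
All moduli strictly greater than 1? No.
Verdict: Not invertible.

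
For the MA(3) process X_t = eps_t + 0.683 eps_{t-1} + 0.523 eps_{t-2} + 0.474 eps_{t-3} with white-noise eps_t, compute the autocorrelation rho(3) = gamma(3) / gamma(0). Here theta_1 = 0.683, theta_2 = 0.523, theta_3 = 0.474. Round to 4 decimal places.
\rho(3) = 0.2413

For an MA(q) process with theta_0 = 1, the autocovariance is
  gamma(k) = sigma^2 * sum_{i=0..q-k} theta_i * theta_{i+k},
and rho(k) = gamma(k) / gamma(0). Sigma^2 cancels.
  numerator   = (1)*(0.474) = 0.474.
  denominator = (1)^2 + (0.683)^2 + (0.523)^2 + (0.474)^2 = 1.964694.
  rho(3) = 0.474 / 1.964694 = 0.2413.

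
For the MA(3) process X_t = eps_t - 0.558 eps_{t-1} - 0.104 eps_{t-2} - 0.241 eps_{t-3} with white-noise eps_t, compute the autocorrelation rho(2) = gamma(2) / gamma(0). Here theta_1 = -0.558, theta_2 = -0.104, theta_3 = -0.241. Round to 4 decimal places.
\rho(2) = 0.0221

For an MA(q) process with theta_0 = 1, the autocovariance is
  gamma(k) = sigma^2 * sum_{i=0..q-k} theta_i * theta_{i+k},
and rho(k) = gamma(k) / gamma(0). Sigma^2 cancels.
  numerator   = (1)*(-0.104) + (-0.558)*(-0.241) = 0.030478.
  denominator = (1)^2 + (-0.558)^2 + (-0.104)^2 + (-0.241)^2 = 1.380261.
  rho(2) = 0.030478 / 1.380261 = 0.0221.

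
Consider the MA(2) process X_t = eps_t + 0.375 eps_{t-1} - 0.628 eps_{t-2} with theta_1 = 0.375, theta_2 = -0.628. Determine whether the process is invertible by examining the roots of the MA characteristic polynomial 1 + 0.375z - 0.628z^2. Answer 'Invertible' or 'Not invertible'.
\text{Not invertible}

The MA(q) characteristic polynomial is P(z) = 1 + 0.375z - 0.628z^2.
Invertibility requires all roots to lie outside the unit circle, i.e. |z| > 1 for every root.
Set 1 + (0.375) z + (-0.628) z^2 = 0, i.e. a z^2 + b z + c = 0 with a = -0.628, b = 0.375, c = 1.
Discriminant D = b^2 - 4ac = (0.375)^2 - 4*(-0.628)*1 = 0.140625 - (-2.512) = 2.652625.
D >= 0, so the roots are real: z = (-b +/- sqrt(D)) / (2a) = (-0.375 +/- 1.628688) / (-1.256).
  z_1 = (-0.375 + 1.628688) / (-1.256) = -0.9982,   |z_1| = 0.9982.
  z_2 = (-0.375 - 1.628688) / (-1.256) = 1.5953,   |z_2| = 1.5953.
Moduli of all roots: 0.9982, 1.5953.
All moduli strictly greater than 1? No.
Verdict: Not invertible.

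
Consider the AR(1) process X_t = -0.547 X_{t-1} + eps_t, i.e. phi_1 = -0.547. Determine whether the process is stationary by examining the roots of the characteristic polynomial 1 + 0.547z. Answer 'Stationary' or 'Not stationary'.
\text{Stationary}

The AR(p) characteristic polynomial is P(z) = 1 + 0.547z.
Stationarity requires all roots to lie outside the unit circle, i.e. |z| > 1 for every root.
This is linear in z: 1 + (0.547) z = 0  =>  z = -1/(0.547) = -1.828154,  |z| = 1.828154.
Moduli of all roots: 1.8282.
All moduli strictly greater than 1? Yes.
Verdict: Stationary.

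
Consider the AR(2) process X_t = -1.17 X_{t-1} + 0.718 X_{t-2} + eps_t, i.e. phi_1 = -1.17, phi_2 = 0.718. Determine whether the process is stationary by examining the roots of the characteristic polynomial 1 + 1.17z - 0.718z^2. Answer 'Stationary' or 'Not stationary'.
\text{Not stationary}

The AR(p) characteristic polynomial is P(z) = 1 + 1.17z - 0.718z^2.
Stationarity requires all roots to lie outside the unit circle, i.e. |z| > 1 for every root.
Set 1 + (1.17) z + (-0.718) z^2 = 0, i.e. a z^2 + b z + c = 0 with a = -0.718, b = 1.17, c = 1.
Discriminant D = b^2 - 4ac = (1.17)^2 - 4*(-0.718)*1 = 1.3689 - (-2.872) = 4.2409.
D >= 0, so the roots are real: z = (-b +/- sqrt(D)) / (2a) = (-1.17 +/- 2.059345) / (-1.436).
  z_1 = (-1.17 + 2.059345) / (-1.436) = -0.6193,   |z_1| = 0.6193.
  z_2 = (-1.17 - 2.059345) / (-1.436) = 2.2488,   |z_2| = 2.2488.
Moduli of all roots: 0.6193, 2.2488.
All moduli strictly greater than 1? No.
Verdict: Not stationary.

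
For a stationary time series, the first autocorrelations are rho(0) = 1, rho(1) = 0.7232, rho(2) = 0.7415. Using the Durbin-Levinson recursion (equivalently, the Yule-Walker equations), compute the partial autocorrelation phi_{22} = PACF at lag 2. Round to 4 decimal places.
\phi_{22} = 0.4581

The PACF at lag k is phi_{kk}, the last component of the solution
to the Yule-Walker system G_k phi = r_k where
  (G_k)_{ij} = rho(|i - j|), (r_k)_i = rho(i), i,j = 1..k.
Equivalently, Durbin-Levinson gives phi_{kk} iteratively:
  phi_{11} = rho(1)
  phi_{kk} = [rho(k) - sum_{j=1..k-1} phi_{k-1,j} rho(k-j)]
            / [1 - sum_{j=1..k-1} phi_{k-1,j} rho(j)],
  phi_{k,j} = phi_{k-1,j} - phi_{kk} phi_{k-1,k-j},  j = 1..k-1.
Step k = 1:
  phi_11 = rho(1) = 0.7232.
Step k = 2:
  phi_22 = [rho(2) - phi_11 rho(1)] / [1 - phi_11 rho(1)] = [0.7415 - (0.7232)(0.7232)] / [1 - (0.7232)(0.7232)]
         = 0.21848176 / 0.47698176 = 0.4581.
Therefore phi_{22} = 0.4581.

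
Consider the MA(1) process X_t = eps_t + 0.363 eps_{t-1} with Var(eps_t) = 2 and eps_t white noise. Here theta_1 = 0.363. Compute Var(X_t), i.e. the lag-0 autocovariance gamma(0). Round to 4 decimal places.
\gamma(0) = 2.2635

For an MA(q) process X_t = eps_t + sum_i theta_i eps_{t-i} with
Var(eps_t) = sigma^2, the variance is
  gamma(0) = sigma^2 * (1 + sum_i theta_i^2).
  sum_i theta_i^2 = (0.363)^2 = 0.131769.
  gamma(0) = 2 * (1 + 0.131769) = 2 * 1.131769 = 2.263538, which rounds to 2.2635.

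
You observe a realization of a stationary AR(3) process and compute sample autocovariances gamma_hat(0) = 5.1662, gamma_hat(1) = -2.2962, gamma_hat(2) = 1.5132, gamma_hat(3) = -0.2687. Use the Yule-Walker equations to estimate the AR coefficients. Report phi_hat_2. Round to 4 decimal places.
\hat\phi_{2} = 0.1760

The Yule-Walker equations for an AR(p) process read, in matrix form,
  Gamma_p phi = r_p,   with   (Gamma_p)_{ij} = gamma(|i - j|),
                       (r_p)_i = gamma(i),   i,j = 1..p.
Substitute the sample gammas (Toeplitz matrix and right-hand side of size 3):
  Gamma_p = [[5.1662, -2.2962, 1.5132], [-2.2962, 5.1662, -2.2962], [1.5132, -2.2962, 5.1662]]
  r_p     = [-2.2962, 1.5132, -0.2687]
Written out (R1..R3):
  (R1) 5.1662 phi_1 - 2.2962 phi_2 + 1.5132 phi_3 = -2.2962
  (R2) -2.2962 phi_1 + 5.1662 phi_2 - 2.2962 phi_3 = 1.5132
  (R3) 1.5132 phi_1 - 2.2962 phi_2 + 5.1662 phi_3 = -0.2687
Gaussian elimination:
  R2 <- R2 - (-2.2962/5.1662) R1 = R2 - (-0.444466) R1:  4.145617 phi_2 - 1.623634 phi_3 = 0.492617
  R3 <- R3 - (1.5132/5.1662) R1 = R3 - (0.292904) R1:  -1.623634 phi_2 + 4.722978 phi_3 = 0.403866
  R3 <- R3 - (-1.623634/4.145617) R2 = R3 - (-0.391651) R2:  4.08708 phi_3 = 0.5968
Back-substitution:
  phi_hat_3 = 0.5968 / 4.08708 = 0.146021
  phi_hat_2 = (0.492617 - (-1.623634)(0.146021)) / 4.145617 = 0.176018
  phi_hat_1 = (-2.2962 - (-2.2962)(0.176018) - (1.5132)(0.146021)) / 5.1662 = -0.409002
So phi_hat = [-0.4090, 0.1760, 0.1460].
Therefore phi_hat_2 = 0.1760.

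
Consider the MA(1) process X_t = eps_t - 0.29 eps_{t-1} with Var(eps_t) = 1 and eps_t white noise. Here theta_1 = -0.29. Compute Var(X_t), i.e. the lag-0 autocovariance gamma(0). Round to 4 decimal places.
\gamma(0) = 1.0841

For an MA(q) process X_t = eps_t + sum_i theta_i eps_{t-i} with
Var(eps_t) = sigma^2, the variance is
  gamma(0) = sigma^2 * (1 + sum_i theta_i^2).
  sum_i theta_i^2 = (-0.29)^2 = 0.0841.
  gamma(0) = 1 * (1 + 0.0841) = 1 * 1.0841 = 1.0841.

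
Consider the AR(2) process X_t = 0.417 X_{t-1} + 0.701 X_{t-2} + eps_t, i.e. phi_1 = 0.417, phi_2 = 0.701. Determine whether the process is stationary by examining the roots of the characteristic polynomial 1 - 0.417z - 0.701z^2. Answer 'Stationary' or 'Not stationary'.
\text{Not stationary}

The AR(p) characteristic polynomial is P(z) = 1 - 0.417z - 0.701z^2.
Stationarity requires all roots to lie outside the unit circle, i.e. |z| > 1 for every root.
Set 1 + (-0.417) z + (-0.701) z^2 = 0, i.e. a z^2 + b z + c = 0 with a = -0.701, b = -0.417, c = 1.
Discriminant D = b^2 - 4ac = (-0.417)^2 - 4*(-0.701)*1 = 0.173889 - (-2.804) = 2.977889.
D >= 0, so the roots are real: z = (-b +/- sqrt(D)) / (2a) = (0.417 +/- 1.725656) / (-1.402).
  z_1 = (0.417 + 1.725656) / (-1.402) = -1.5283,   |z_1| = 1.5283.
  z_2 = (0.417 - 1.725656) / (-1.402) = 0.9334,   |z_2| = 0.9334.
Moduli of all roots: 1.5283, 0.9334.
All moduli strictly greater than 1? No.
Verdict: Not stationary.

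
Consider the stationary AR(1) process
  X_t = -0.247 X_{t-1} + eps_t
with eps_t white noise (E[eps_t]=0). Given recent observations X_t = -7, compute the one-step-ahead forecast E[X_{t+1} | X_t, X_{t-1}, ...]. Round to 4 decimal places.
E[X_{t+1} \mid \mathcal F_t] = 1.7290

For an AR(p) model X_t = c + sum_i phi_i X_{t-i} + eps_t, the
one-step-ahead conditional mean is
  E[X_{t+1} | X_t, ...] = c + sum_i phi_i X_{t+1-i}.
Substitute known values:
  E[X_{t+1} | ...] = (-0.247) * (-7)
                   = 1.7290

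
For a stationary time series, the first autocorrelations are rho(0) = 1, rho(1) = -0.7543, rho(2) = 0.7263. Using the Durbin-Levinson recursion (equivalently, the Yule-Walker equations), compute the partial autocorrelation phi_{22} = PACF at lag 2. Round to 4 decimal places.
\phi_{22} = 0.3650

The PACF at lag k is phi_{kk}, the last component of the solution
to the Yule-Walker system G_k phi = r_k where
  (G_k)_{ij} = rho(|i - j|), (r_k)_i = rho(i), i,j = 1..k.
Equivalently, Durbin-Levinson gives phi_{kk} iteratively:
  phi_{11} = rho(1)
  phi_{kk} = [rho(k) - sum_{j=1..k-1} phi_{k-1,j} rho(k-j)]
            / [1 - sum_{j=1..k-1} phi_{k-1,j} rho(j)],
  phi_{k,j} = phi_{k-1,j} - phi_{kk} phi_{k-1,k-j},  j = 1..k-1.
Step k = 1:
  phi_11 = rho(1) = -0.7543.
Step k = 2:
  phi_22 = [rho(2) - phi_11 rho(1)] / [1 - phi_11 rho(1)] = [0.7263 - (-0.7543)(-0.7543)] / [1 - (-0.7543)(-0.7543)]
         = 0.15733151 / 0.43103151 = 0.365.
Therefore phi_{22} = 0.3650.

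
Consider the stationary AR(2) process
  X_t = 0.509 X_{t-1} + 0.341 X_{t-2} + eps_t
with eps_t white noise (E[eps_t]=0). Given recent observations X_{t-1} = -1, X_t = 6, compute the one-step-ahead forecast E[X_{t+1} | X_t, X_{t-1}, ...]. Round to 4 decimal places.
E[X_{t+1} \mid \mathcal F_t] = 2.7130

For an AR(p) model X_t = c + sum_i phi_i X_{t-i} + eps_t, the
one-step-ahead conditional mean is
  E[X_{t+1} | X_t, ...] = c + sum_i phi_i X_{t+1-i}.
Substitute known values:
  E[X_{t+1} | ...] = (0.509) * (6) + (0.341) * (-1)
                   = 2.7130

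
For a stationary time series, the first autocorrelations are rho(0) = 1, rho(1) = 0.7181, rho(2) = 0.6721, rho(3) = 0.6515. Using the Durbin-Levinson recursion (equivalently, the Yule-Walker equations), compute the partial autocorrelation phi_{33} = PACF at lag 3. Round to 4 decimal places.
\phi_{33} = 0.2140

The PACF at lag k is phi_{kk}, the last component of the solution
to the Yule-Walker system G_k phi = r_k where
  (G_k)_{ij} = rho(|i - j|), (r_k)_i = rho(i), i,j = 1..k.
Equivalently, Durbin-Levinson gives phi_{kk} iteratively:
  phi_{11} = rho(1)
  phi_{kk} = [rho(k) - sum_{j=1..k-1} phi_{k-1,j} rho(k-j)]
            / [1 - sum_{j=1..k-1} phi_{k-1,j} rho(j)],
  phi_{k,j} = phi_{k-1,j} - phi_{kk} phi_{k-1,k-j},  j = 1..k-1.
Step k = 1:
  phi_11 = rho(1) = 0.7181.
Step k = 2:
  phi_22 = [rho(2) - phi_11 rho(1)] / [1 - phi_11 rho(1)] = [0.6721 - (0.7181)(0.7181)] / [1 - (0.7181)(0.7181)]
         = 0.15643239 / 0.48433239 = 0.322986.
  Update: phi_21 = phi_11 - phi_22 phi_11 = 0.7181 - (0.322986)(0.7181) = 0.486164.
Step k = 3:
  phi_33 = [rho(3) - phi_21 rho(2) - phi_22 rho(1)] / [1 - phi_21 rho(1) - phi_22 rho(2)]
    numerator   = 0.6515 - (0.486164)(0.6721) - (0.322986)(0.7181) = 0.09281319
    denominator = 1 - (0.486164)(0.7181) - (0.322986)(0.6721) = 0.43380698
  phi_33 = 0.09281319 / 0.43380698 = 0.214.
Therefore phi_{33} = 0.2140.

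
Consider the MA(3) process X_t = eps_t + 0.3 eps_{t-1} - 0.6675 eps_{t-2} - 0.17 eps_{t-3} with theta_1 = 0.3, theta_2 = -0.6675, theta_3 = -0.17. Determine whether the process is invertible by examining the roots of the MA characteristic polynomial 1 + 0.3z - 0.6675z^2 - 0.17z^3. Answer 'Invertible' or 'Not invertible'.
\text{Invertible}

The MA(q) characteristic polynomial is P(z) = 1 + 0.3z - 0.6675z^2 - 0.17z^3.
Invertibility requires all roots to lie outside the unit circle, i.e. |z| > 1 for every root.
Degree 3: look for a simple real root z0 first, then factor out (1 - z/z0) and solve the remaining quadratic.
Testing z0 = -4: P(-4) = 1 + (0.3)(-4) + (-0.6675)(-4)^2 + (-0.17)(-4)^3
  = 1 + (-1.2) + (-10.68) + (10.88) = 0.  So z_0 = -4 is a root, |z_0| = 4.
Divide out the factor (1 + 0.25 z) = (1 - z/z0) (since 1/z0 = -0.25):
  P(z) = (1 + 0.25 z)(1 + (0.05) z + (-0.68) z^2)
  [check: z-coef 0.05 - (-0.25) = 0.3; z^2-coef -0.68 - (-0.25)(0.05) = -0.6675; z^3-coef -(-0.25)(-0.68) = -0.17.]
Remaining roots from the quadratic factor 1 + (0.05) z + (-0.68) z^2:
  Set 1 + (0.05) z + (-0.68) z^2 = 0, i.e. a z^2 + b z + c = 0 with a = -0.68, b = 0.05, c = 1.
  Discriminant D = b^2 - 4ac = (0.05)^2 - 4*(-0.68)*1 = 0.0025 - (-2.72) = 2.7225.
  D >= 0, so the roots are real: z = (-b +/- sqrt(D)) / (2a) = (-0.05 +/- 1.65) / (-1.36).
    z_1 = (-0.05 + 1.65) / (-1.36) = -1.1765,   |z_1| = 1.1765.
    z_2 = (-0.05 - 1.65) / (-1.36) = 1.25,   |z_2| = 1.25.
Moduli of all roots: 4.0000, 1.1765, 1.2500.
All moduli strictly greater than 1? Yes.
Verdict: Invertible.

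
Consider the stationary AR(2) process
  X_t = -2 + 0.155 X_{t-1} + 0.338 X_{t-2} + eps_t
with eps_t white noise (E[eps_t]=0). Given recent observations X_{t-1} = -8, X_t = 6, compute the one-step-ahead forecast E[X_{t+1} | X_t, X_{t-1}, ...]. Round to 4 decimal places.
E[X_{t+1} \mid \mathcal F_t] = -3.7740

For an AR(p) model X_t = c + sum_i phi_i X_{t-i} + eps_t, the
one-step-ahead conditional mean is
  E[X_{t+1} | X_t, ...] = c + sum_i phi_i X_{t+1-i}.
Substitute known values:
  E[X_{t+1} | ...] = -2 + (0.155) * (6) + (0.338) * (-8)
                   = -3.7740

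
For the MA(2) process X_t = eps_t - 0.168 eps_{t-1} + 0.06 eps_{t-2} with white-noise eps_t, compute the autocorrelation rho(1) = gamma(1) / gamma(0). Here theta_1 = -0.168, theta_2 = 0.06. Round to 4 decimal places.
\rho(1) = -0.1726

For an MA(q) process with theta_0 = 1, the autocovariance is
  gamma(k) = sigma^2 * sum_{i=0..q-k} theta_i * theta_{i+k},
and rho(k) = gamma(k) / gamma(0). Sigma^2 cancels.
  numerator   = (1)*(-0.168) + (-0.168)*(0.06) = -0.17808.
  denominator = (1)^2 + (-0.168)^2 + (0.06)^2 = 1.031824.
  rho(1) = -0.17808 / 1.031824 = -0.1726.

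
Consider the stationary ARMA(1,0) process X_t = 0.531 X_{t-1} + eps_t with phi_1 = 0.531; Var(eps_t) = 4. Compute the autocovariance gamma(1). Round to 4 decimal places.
\gamma(1) = 2.9581

Multiply the model equation by X_{t-k} and take expectations. With theta_0 = psi_0 = 1 and psi_j the MA(infinity) weights, this gives
  gamma(k) - sum_i phi_i gamma(k-i) = c_k,
  c_k = sigma^2 * sum_{j=k..q} theta_j psi_{j-k}   (c_k = 0 for k > q),
using gamma(-m) = gamma(m).
Pure AR (q = 0): c_0 = sigma^2 = 4, c_k = 0 for k >= 1.
Equations for k = 0 and k = 1 (AR order 1):
  gamma(0) = phi_1 gamma(1) + c_0
  gamma(1) = phi_1 gamma(0) + c_1
Substituting the second into the first: gamma(0) (1 - phi_1^2) = c_0 + phi_1 c_1, so
  gamma(0) = c_0 / (1 - phi_1^2) = 4 / (1 - (0.531)^2) = 4 / 0.718039 = 5.570728.
  gamma(1) = phi_1 gamma(0) = (0.531)(5.570728) = 2.958057.
Therefore gamma(1) = 2.9581 (to 4 decimal places).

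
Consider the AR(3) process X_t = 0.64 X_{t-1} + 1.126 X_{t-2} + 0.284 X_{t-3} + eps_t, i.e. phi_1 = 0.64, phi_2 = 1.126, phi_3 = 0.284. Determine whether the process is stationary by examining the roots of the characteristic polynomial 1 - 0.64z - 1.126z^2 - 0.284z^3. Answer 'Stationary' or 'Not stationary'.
\text{Not stationary}

The AR(p) characteristic polynomial is P(z) = 1 - 0.64z - 1.126z^2 - 0.284z^3.
Stationarity requires all roots to lie outside the unit circle, i.e. |z| > 1 for every root.
Degree 3: look for a simple real root z0 first, then factor out (1 - z/z0) and solve the remaining quadratic.
Testing z0 = -2.5: P(-2.5) = 1 + (-0.64)(-2.5) + (-1.126)(-2.5)^2 + (-0.284)(-2.5)^3
  = 1 + (1.6) + (-7.0375) + (4.4375) = 0.  So z_0 = -2.5 is a root, |z_0| = 2.5.
Divide out the factor (1 + 0.4 z) = (1 - z/z0) (since 1/z0 = -0.4):
  P(z) = (1 + 0.4 z)(1 + (-1.04) z + (-0.71) z^2)
  [check: z-coef -1.04 - (-0.4) = -0.64; z^2-coef -0.71 - (-0.4)(-1.04) = -1.126; z^3-coef -(-0.4)(-0.71) = -0.284.]
Remaining roots from the quadratic factor 1 + (-1.04) z + (-0.71) z^2:
  Set 1 + (-1.04) z + (-0.71) z^2 = 0, i.e. a z^2 + b z + c = 0 with a = -0.71, b = -1.04, c = 1.
  Discriminant D = b^2 - 4ac = (-1.04)^2 - 4*(-0.71)*1 = 1.0816 - (-2.84) = 3.9216.
  D >= 0, so the roots are real: z = (-b +/- sqrt(D)) / (2a) = (1.04 +/- 1.980303) / (-1.42).
    z_1 = (1.04 + 1.980303) / (-1.42) = -2.127,   |z_1| = 2.127.
    z_2 = (1.04 - 1.980303) / (-1.42) = 0.6622,   |z_2| = 0.6622.
Moduli of all roots: 2.5000, 2.1270, 0.6622.
All moduli strictly greater than 1? No.
Verdict: Not stationary.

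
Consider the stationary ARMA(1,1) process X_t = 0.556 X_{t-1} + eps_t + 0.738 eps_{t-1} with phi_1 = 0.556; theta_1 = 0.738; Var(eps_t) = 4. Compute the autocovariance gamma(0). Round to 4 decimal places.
\gamma(0) = 13.6947

Multiply the model equation by X_{t-k} and take expectations. With theta_0 = psi_0 = 1 and psi_j the MA(infinity) weights, this gives
  gamma(k) - sum_i phi_i gamma(k-i) = c_k,
  c_k = sigma^2 * sum_{j=k..q} theta_j psi_{j-k}   (c_k = 0 for k > q),
using gamma(-m) = gamma(m).
psi-weights needed (psi_j = theta_j + sum_i phi_i psi_{j-i}):
  psi_1 = theta_1 + phi_1 = 0.738 + (0.556) = 1.294
Right-hand sides:
  c_0 = sigma^2 (1 + theta_1 psi_1) = 4 * (1 + (0.738)(1.294)) = 4 * 1.954972 = 7.819888
  c_1 = sigma^2 theta_1 = 4 * (0.738) = 2.952
  c_2 = 0
Equations for k = 0 and k = 1 (AR order 1):
  gamma(0) = phi_1 gamma(1) + c_0
  gamma(1) = phi_1 gamma(0) + c_1
Substituting the second into the first: gamma(0) (1 - phi_1^2) = c_0 + phi_1 c_1, so
  gamma(0) = (c_0 + phi_1 c_1) / (1 - phi_1^2) = (7.819888 + (0.556)(2.952)) / (1 - (0.556)^2) = 9.4612 / 0.690864 = 13.694736.
Therefore gamma(0) = 13.6947 (to 4 decimal places).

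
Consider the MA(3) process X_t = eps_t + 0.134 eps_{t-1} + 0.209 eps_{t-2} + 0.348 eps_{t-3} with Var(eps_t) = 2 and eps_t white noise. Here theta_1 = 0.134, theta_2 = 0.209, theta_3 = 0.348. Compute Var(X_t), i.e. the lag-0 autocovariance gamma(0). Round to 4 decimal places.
\gamma(0) = 2.3655

For an MA(q) process X_t = eps_t + sum_i theta_i eps_{t-i} with
Var(eps_t) = sigma^2, the variance is
  gamma(0) = sigma^2 * (1 + sum_i theta_i^2).
  sum_i theta_i^2 = (0.134)^2 + (0.209)^2 + (0.348)^2 = 0.017956 + 0.043681 + 0.121104 = 0.182741.
  gamma(0) = 2 * (1 + 0.182741) = 2 * 1.182741 = 2.365482, which rounds to 2.3655.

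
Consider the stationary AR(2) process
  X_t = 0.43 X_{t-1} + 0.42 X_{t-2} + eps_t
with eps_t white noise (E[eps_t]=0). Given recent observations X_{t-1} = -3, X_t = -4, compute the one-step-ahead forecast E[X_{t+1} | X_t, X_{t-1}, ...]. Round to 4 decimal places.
E[X_{t+1} \mid \mathcal F_t] = -2.9800

For an AR(p) model X_t = c + sum_i phi_i X_{t-i} + eps_t, the
one-step-ahead conditional mean is
  E[X_{t+1} | X_t, ...] = c + sum_i phi_i X_{t+1-i}.
Substitute known values:
  E[X_{t+1} | ...] = (0.43) * (-4) + (0.42) * (-3)
                   = -2.9800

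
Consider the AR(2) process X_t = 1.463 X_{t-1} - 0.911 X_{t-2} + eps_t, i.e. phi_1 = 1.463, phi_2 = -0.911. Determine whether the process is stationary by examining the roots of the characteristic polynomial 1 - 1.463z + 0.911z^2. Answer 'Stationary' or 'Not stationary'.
\text{Stationary}

The AR(p) characteristic polynomial is P(z) = 1 - 1.463z + 0.911z^2.
Stationarity requires all roots to lie outside the unit circle, i.e. |z| > 1 for every root.
Set 1 + (-1.463) z + (0.911) z^2 = 0, i.e. a z^2 + b z + c = 0 with a = 0.911, b = -1.463, c = 1.
Discriminant D = b^2 - 4ac = (-1.463)^2 - 4*(0.911)*1 = 2.140369 - (3.644) = -1.503631.
D < 0, so the roots are the complex-conjugate pair z = (-b +/- i sqrt(-D)) / (2a) = 0.803 +/- 0.673i.
For a conjugate pair |z|^2 = z * conj(z) = (product of roots) = c/a = 1/(0.911) = 1.097695, so |z| = sqrt(1.097695) = 1.0477 for both roots.
Moduli of all roots: 1.0477, 1.0477.
All moduli strictly greater than 1? Yes.
Verdict: Stationary.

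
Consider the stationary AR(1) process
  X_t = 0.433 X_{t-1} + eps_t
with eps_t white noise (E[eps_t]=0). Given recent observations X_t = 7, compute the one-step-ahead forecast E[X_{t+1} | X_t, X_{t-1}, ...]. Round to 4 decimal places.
E[X_{t+1} \mid \mathcal F_t] = 3.0310

For an AR(p) model X_t = c + sum_i phi_i X_{t-i} + eps_t, the
one-step-ahead conditional mean is
  E[X_{t+1} | X_t, ...] = c + sum_i phi_i X_{t+1-i}.
Substitute known values:
  E[X_{t+1} | ...] = (0.433) * (7)
                   = 3.0310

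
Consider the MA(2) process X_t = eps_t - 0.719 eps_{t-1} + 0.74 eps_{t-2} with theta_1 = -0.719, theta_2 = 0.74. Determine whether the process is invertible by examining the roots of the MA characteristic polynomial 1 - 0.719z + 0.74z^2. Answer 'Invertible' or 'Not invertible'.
\text{Invertible}

The MA(q) characteristic polynomial is P(z) = 1 - 0.719z + 0.74z^2.
Invertibility requires all roots to lie outside the unit circle, i.e. |z| > 1 for every root.
Set 1 + (-0.719) z + (0.74) z^2 = 0, i.e. a z^2 + b z + c = 0 with a = 0.74, b = -0.719, c = 1.
Discriminant D = b^2 - 4ac = (-0.719)^2 - 4*(0.74)*1 = 0.516961 - (2.96) = -2.443039.
D < 0, so the roots are the complex-conjugate pair z = (-b +/- i sqrt(-D)) / (2a) = 0.4858 +/- 1.0561i.
For a conjugate pair |z|^2 = z * conj(z) = (product of roots) = c/a = 1/(0.74) = 1.351351, so |z| = sqrt(1.351351) = 1.1625 for both roots.
Moduli of all roots: 1.1625, 1.1625.
All moduli strictly greater than 1? Yes.
Verdict: Invertible.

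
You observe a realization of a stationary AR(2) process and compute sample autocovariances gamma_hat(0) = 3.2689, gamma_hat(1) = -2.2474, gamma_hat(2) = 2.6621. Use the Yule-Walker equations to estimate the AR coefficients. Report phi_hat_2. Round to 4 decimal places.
\hat\phi_{2} = 0.6480

The Yule-Walker equations for an AR(p) process read, in matrix form,
  Gamma_p phi = r_p,   with   (Gamma_p)_{ij} = gamma(|i - j|),
                       (r_p)_i = gamma(i),   i,j = 1..p.
Substitute the sample gammas (Toeplitz matrix and right-hand side of size 2):
  Gamma_p = [[3.2689, -2.2474], [-2.2474, 3.2689]]
  r_p     = [-2.2474, 2.6621]
Written out:
  3.2689 phi_1 - 2.2474 phi_2 = -2.2474
  -2.2474 phi_1 + 3.2689 phi_2 = 2.6621
Solve by Cramer's rule:
  det = gamma(0)^2 - gamma(1)^2 = (3.2689)^2 - (-2.2474)^2 = 10.68570721 - 5.05080676 = 5.63490045
  phi_hat_1 = [gamma(1) gamma(0) - gamma(1) gamma(2)] / det = [(-2.2474)(3.2689) - (-2.2474)(2.6621)] / 5.63490045 = -1.36372232 / 5.63490045 = -0.242
  phi_hat_2 = [gamma(0) gamma(2) - gamma(1)^2] / det = [(3.2689)(2.6621) - (-2.2474)^2] / 5.63490045 = 3.65133193 / 5.63490045 = 0.648
So phi_hat = [-0.2420, 0.6480].
Therefore phi_hat_2 = 0.6480.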